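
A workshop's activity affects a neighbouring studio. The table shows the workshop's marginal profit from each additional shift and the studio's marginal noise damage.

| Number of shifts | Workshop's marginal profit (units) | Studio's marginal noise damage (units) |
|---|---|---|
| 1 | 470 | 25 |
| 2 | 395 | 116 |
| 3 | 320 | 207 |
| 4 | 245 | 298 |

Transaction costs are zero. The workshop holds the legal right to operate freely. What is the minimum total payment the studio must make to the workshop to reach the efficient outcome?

Left alone the workshop would choose level 4 (marginal profit stays positive).
Efficient level: k* = 3 (marginal profit ≥ marginal noise damage through 3).
The studio must at least cover the workshop's forgone profit from cutting 4→3: 245 = 245.

245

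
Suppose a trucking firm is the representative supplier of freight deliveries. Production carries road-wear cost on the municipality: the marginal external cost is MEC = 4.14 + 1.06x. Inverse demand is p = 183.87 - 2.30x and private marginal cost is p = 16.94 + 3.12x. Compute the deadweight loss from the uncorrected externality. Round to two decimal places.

Market equilibrium (private): 16.94 + 3.12x = 183.87 - 2.30x → x_m = 30.7989.
Social marginal cost = private MC + MEC = 21.08 + 4.18x.
Set SMC = demand: 21.08 + 4.18x = 183.87 - 2.30x → x* = 25.1219.
Between x* and x_m the wedge SMC − demand runs linearly from 0 to MEC(x_m), so the loss is a triangle.
DWL = ½ × 5.6770 × 36.7868 = 104.4193.

DWL = 104.42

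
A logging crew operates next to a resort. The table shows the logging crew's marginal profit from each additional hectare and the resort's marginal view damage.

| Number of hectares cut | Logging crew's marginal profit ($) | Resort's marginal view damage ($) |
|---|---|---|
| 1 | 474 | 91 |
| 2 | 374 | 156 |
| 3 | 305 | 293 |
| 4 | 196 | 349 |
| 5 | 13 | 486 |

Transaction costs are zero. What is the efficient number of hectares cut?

3

Bargaining reaches the level where marginal profit last exceeds marginal view damage.
That holds through level 3 (305 ≥ 293) but not at 4 (196 < 349).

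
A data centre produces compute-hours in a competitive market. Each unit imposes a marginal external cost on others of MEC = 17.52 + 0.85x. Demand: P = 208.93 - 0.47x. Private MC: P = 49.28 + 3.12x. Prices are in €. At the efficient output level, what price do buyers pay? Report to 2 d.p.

P = €193.88

Social marginal cost = private MC + MEC = 66.80 + 3.97x.
Set SMC = demand: 66.80 + 3.97x = 208.93 - 0.47x → x* = 32.0113.
Consumer price on the demand curve at x*: 208.93 − 0.47×32.0113 = 193.8847.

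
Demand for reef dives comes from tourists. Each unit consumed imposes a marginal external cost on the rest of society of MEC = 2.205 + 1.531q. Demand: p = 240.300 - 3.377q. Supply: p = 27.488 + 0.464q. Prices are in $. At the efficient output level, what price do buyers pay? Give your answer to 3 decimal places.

P = $107.906

Social marginal benefit = demand − MEC = 238.095 - 4.908q.
Set SMB = MC: 238.095 - 4.908q = 27.488 + 0.464q → q* = 39.2046.
Consumer price on the demand curve at q*: 240.300 − 3.377×39.2046 = 107.9061.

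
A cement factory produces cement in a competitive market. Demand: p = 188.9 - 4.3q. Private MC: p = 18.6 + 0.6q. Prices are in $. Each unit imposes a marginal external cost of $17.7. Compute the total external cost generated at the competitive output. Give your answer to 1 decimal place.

$615.2

Market equilibrium (private): 18.6 + 0.6q = 188.9 - 4.3q → q_m = 34.7551.
Total external cost = MEC × q_m = 17.7 × 34.7551 = 615.1653.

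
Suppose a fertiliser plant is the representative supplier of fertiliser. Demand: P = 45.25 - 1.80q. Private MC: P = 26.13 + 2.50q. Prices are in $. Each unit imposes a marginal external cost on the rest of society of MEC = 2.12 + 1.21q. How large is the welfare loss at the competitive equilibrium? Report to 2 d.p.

DWL = $5.10

Market equilibrium (private): 26.13 + 2.50q = 45.25 - 1.80q → q_m = 4.4465.
Social marginal cost = private MC + MEC = 28.25 + 3.71q.
Set SMC = demand: 28.25 + 3.71q = 45.25 - 1.80q → q* = 3.0853.
The welfare-loss triangle has base |q_m − q*| and height MEC(q_m) (the vertical gap between SMC and demand is zero at q* and MEC at q_m).
DWL = ½ × 1.3612 × 7.5003 = 5.1047.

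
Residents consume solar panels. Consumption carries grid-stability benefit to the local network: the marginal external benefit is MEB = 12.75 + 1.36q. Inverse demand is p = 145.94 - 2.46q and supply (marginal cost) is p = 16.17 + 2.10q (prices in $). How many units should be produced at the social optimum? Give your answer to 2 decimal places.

q* = 44.54

Social marginal benefit = demand + MEB = 158.69 - 1.10q.
Set SMB = MC: 158.69 - 1.10q = 16.17 + 2.10q → q* = 44.5375.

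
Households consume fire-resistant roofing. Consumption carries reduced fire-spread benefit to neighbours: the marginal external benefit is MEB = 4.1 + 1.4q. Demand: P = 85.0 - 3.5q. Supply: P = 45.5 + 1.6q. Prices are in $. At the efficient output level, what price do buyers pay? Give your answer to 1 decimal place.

Social marginal benefit = demand + MEB = 89.1 - 2.1q.
Set SMB = MC: 89.1 - 2.1q = 45.5 + 1.6q → q* = 11.7838.
Consumer price on the demand curve at q*: 85.0 − 3.5×11.7838 = 43.7567.

P = $43.8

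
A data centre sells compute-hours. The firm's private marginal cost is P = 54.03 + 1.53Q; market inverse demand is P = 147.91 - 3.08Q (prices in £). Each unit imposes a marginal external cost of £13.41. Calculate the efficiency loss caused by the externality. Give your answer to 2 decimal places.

DWL = £19.50

Market equilibrium (private): 54.03 + 1.53Q = 147.91 - 3.08Q → Q_m = 20.3644.
Social marginal cost = private MC + MEC = 67.44 + 1.53Q.
Set SMC = demand: 67.44 + 1.53Q = 147.91 - 3.08Q → Q* = 17.4555.
Between Q* and Q_m the wedge SMC − demand runs linearly from 0 to MEC(Q_m), so the loss is a triangle.
DWL = ½ × 2.9089 × 13.4100 = 19.5042.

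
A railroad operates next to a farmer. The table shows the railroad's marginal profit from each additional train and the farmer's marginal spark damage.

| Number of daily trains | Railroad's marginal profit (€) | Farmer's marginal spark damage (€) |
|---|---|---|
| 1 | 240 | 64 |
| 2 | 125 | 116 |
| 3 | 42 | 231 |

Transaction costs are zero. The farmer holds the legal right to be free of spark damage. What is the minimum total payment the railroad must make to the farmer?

€180

Efficient level: marginal profit ≥ marginal spark damage through level 2, so k* = 2.
With the farmer holding the right, the railroad must at least compensate total damage at k*: 64 + 116 = 180.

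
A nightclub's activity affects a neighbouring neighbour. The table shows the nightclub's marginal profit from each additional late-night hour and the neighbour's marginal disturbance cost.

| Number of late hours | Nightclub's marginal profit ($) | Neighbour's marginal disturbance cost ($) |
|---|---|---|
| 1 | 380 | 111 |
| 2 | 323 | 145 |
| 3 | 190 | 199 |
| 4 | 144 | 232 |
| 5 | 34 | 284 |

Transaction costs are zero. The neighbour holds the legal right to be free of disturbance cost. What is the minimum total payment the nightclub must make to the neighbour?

Efficient level: marginal profit ≥ marginal disturbance cost through level 2, so k* = 2.
With the neighbour holding the right, the nightclub must at least compensate total damage at k*: 111 + 145 = 256.

$256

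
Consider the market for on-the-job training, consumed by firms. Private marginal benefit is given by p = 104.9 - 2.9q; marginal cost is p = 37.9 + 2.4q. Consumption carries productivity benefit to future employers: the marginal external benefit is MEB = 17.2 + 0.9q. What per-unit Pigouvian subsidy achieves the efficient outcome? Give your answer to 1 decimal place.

Social marginal benefit = demand + MEB = 122.1 - 2.0q.
Set SMB = MC: 122.1 - 2.0q = 37.9 + 2.4q → q* = 19.1364.
The Pigouvian subsidy equals MEB at q*: 17.2 + 0.9×19.1364 = 34.4228.

subsidy = 34.4 per unit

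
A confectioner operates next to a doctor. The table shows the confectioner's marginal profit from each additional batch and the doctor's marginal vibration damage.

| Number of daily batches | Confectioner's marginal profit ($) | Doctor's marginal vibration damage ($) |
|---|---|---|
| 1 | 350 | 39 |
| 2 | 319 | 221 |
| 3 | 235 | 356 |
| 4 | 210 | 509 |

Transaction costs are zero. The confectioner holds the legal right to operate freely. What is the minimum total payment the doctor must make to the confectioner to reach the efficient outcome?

Left alone the confectioner would choose level 4 (marginal profit stays positive).
Efficient level: k* = 2 (marginal profit ≥ marginal vibration damage through 2).
The doctor must at least cover the confectioner's forgone profit from cutting 4→2: 235 + 210 = 445.

$445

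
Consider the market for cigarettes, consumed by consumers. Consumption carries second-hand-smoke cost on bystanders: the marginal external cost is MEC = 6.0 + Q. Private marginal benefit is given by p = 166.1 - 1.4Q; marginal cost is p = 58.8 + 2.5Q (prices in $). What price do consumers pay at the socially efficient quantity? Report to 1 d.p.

P = $137.2

Social marginal benefit = demand − MEC = 160.1 - 2.4Q.
Set SMB = MC: 160.1 - 2.4Q = 58.8 + 2.5Q → Q* = 20.6735.
Consumer price on the demand curve at Q*: 166.1 − 1.4×20.6735 = 137.1571.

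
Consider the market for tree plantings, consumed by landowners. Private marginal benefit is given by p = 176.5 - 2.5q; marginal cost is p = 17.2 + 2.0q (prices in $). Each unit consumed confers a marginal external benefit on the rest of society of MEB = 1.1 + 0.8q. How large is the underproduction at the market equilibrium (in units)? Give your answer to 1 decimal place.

8.0 units

Market equilibrium (private): 17.2 + 2.0q = 176.5 - 2.5q → q_m = 35.4000.
Social marginal benefit = demand + MEB = 177.6 - 1.7q.
Set SMB = MC: 177.6 - 1.7q = 17.2 + 2.0q → q* = 43.3514.
Gap = |35.4000 − 43.3514| = 7.9514.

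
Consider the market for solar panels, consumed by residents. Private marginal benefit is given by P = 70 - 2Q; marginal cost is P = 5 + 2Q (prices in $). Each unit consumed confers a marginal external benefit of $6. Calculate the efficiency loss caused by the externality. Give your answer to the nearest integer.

DWL = $5

Market equilibrium (private): 5 + 2Q = 70 - 2Q → Q_m = 16.2500.
Social marginal benefit = demand + MEB = 76 - 2Q.
Set SMB = MC: 76 - 2Q = 5 + 2Q → Q* = 17.7500.
The loss is the area between SMB and MC from Q* to Q_m; with linear curves that's a triangle of height MEB(Q_m).
DWL = ½ × 1.5000 × 6.0000 = 4.5000.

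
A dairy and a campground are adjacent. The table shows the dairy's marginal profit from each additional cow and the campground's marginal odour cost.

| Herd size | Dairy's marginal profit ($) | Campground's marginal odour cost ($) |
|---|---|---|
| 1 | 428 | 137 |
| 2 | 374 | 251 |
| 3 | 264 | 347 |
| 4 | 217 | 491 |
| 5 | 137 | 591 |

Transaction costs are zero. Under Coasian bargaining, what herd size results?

2

Bargaining reaches the level where marginal profit last exceeds marginal odour cost.
That holds through level 2 (374 ≥ 251) but not at 3 (264 < 347).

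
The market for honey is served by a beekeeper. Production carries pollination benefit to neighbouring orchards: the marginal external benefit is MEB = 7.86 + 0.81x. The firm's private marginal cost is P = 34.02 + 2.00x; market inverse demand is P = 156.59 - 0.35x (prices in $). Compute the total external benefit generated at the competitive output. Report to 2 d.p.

Market equilibrium (private): 34.02 + 2.00x = 156.59 - 0.35x → x_m = 52.1574.
Total external benefit = ∫₀^{x_m} (7.86 + 0.81x) dx = 7.86×52.1574 + ½×0.81×52.1574² = 1511.7169.

$1511.72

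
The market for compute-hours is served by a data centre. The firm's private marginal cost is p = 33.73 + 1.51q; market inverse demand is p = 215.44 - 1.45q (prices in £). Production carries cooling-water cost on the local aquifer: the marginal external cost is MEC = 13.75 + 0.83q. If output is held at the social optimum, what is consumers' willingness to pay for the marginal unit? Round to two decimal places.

Social marginal cost = private MC + MEC = 47.48 + 2.34q.
Set SMC = demand: 47.48 + 2.34q = 215.44 - 1.45q → q* = 44.3166.
Consumer price on the demand curve at q*: 215.44 − 1.45×44.3166 = 151.1809.

P = £151.18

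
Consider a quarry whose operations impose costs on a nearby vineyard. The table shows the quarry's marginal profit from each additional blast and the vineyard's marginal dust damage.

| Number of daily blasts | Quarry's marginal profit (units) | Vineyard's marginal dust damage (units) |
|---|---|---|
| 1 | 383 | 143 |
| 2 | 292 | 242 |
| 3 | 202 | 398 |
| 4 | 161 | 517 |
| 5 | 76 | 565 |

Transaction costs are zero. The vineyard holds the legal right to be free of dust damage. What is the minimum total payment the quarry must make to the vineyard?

385

Efficient level: marginal profit ≥ marginal dust damage through level 2, so k* = 2.
With the vineyard holding the right, the quarry must at least compensate total damage at k*: 143 + 242 = 385.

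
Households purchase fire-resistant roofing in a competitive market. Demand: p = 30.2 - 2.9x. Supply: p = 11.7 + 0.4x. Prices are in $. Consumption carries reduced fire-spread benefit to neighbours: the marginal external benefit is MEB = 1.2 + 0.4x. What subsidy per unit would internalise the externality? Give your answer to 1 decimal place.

subsidy = $3.9 per unit

Social marginal benefit = demand + MEB = 31.4 - 2.5x.
Set SMB = MC: 31.4 - 2.5x = 11.7 + 0.4x → x* = 6.7931.
The Pigouvian subsidy equals MEB at x*: 1.2 + 0.4×6.7931 = 3.9172.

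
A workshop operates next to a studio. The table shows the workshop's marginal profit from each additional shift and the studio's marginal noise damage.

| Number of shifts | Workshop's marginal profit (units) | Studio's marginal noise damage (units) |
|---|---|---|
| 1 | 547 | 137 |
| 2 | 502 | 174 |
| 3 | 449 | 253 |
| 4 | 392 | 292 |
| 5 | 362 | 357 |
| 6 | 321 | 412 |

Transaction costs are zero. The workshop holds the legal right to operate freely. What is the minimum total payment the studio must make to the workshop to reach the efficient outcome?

Left alone the workshop would choose level 6 (marginal profit stays positive).
Efficient level: k* = 5 (marginal profit ≥ marginal noise damage through 5).
The studio must at least cover the workshop's forgone profit from cutting 6→5: 321 = 321.

321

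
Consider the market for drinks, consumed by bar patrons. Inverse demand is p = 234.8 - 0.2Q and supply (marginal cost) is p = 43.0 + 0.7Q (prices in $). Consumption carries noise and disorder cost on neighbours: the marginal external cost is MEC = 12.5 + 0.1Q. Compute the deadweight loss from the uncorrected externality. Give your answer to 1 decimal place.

DWL = $571.6

Market equilibrium (private): 43.0 + 0.7Q = 234.8 - 0.2Q → Q_m = 213.1111.
Social marginal benefit = demand − MEC = 222.3 - 0.3Q.
Set SMB = MC: 222.3 - 0.3Q = 43.0 + 0.7Q → Q* = 179.3000.
Between Q* and Q_m the wedge MC − SMB runs linearly from 0 to MEC(Q_m), so the loss is a triangle.
DWL = ½ × 33.8111 × 33.8111 = 571.5952.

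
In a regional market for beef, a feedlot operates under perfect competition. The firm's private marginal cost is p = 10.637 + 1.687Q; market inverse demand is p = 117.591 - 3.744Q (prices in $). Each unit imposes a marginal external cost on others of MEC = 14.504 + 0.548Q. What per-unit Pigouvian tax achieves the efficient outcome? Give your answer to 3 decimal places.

Social marginal cost = private MC + MEC = 25.141 + 2.235Q.
Set SMC = demand: 25.141 + 2.235Q = 117.591 - 3.744Q → Q* = 15.4625.
The Pigouvian tax equals MEC at Q*: 14.504 + 0.548×15.4625 = 22.9775.

tax = $22.977 per unit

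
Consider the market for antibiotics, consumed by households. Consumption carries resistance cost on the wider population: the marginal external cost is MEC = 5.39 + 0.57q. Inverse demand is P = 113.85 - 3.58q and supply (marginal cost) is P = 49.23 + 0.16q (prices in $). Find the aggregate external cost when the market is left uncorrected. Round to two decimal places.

Market equilibrium (private): 49.23 + 0.16q = 113.85 - 3.58q → q_m = 17.2781.
Total external cost = ∫₀^{q_m} (5.39 + 0.57q) dq = 5.39×17.2781 + ½×0.57×17.2781² = 178.2108.

$178.21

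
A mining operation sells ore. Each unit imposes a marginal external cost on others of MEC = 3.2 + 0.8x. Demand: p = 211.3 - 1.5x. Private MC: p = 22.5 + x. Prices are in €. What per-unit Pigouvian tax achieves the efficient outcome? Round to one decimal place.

tax = €48.2 per unit

Social marginal cost = private MC + MEC = 25.7 + 1.8x.
Set SMC = demand: 25.7 + 1.8x = 211.3 - 1.5x → x* = 56.2424.
The Pigouvian tax equals MEC at x*: 3.2 + 0.8×56.2424 = 48.1939.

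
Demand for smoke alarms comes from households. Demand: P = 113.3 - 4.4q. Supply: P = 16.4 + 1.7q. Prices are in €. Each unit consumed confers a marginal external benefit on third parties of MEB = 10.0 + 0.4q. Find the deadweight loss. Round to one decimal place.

DWL = €23.5

Market equilibrium (private): 16.4 + 1.7q = 113.3 - 4.4q → q_m = 15.8852.
Social marginal benefit = demand + MEB = 123.3 - 4.0q.
Set SMB = MC: 123.3 - 4.0q = 16.4 + 1.7q → q* = 18.7544.
Between q* and q_m the wedge SMB − MC runs linearly from 0 to MEB(q_m), so the loss is a triangle.
DWL = ½ × 2.8692 × 16.3541 = 23.4616.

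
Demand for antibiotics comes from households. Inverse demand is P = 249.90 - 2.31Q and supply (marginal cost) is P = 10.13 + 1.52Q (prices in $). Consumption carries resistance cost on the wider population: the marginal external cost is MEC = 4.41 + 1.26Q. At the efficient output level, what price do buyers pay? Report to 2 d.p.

Social marginal benefit = demand − MEC = 245.49 - 3.57Q.
Set SMB = MC: 245.49 - 3.57Q = 10.13 + 1.52Q → Q* = 46.2397.
Consumer price on the demand curve at Q*: 249.90 − 2.31×46.2397 = 143.0863.

P = $143.09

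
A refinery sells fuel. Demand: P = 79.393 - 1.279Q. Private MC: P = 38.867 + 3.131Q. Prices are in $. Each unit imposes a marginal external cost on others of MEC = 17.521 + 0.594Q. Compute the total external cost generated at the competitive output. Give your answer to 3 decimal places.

Market equilibrium (private): 38.867 + 3.131Q = 79.393 - 1.279Q → Q_m = 9.1896.
Total external cost = ∫₀^{Q_m} (17.521 + 0.594Q) dQ = 17.521×9.1896 + ½×0.594×9.1896² = 186.0923.

$186.092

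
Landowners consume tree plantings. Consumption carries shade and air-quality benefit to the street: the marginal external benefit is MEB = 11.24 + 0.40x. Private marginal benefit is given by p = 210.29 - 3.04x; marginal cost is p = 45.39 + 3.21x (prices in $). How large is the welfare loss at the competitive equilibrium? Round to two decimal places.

DWL = $40.59

Market equilibrium (private): 45.39 + 3.21x = 210.29 - 3.04x → x_m = 26.3840.
Social marginal benefit = demand + MEB = 221.53 - 2.64x.
Set SMB = MC: 221.53 - 2.64x = 45.39 + 3.21x → x* = 30.1094.
Height of the DWL triangle at x_m is SMB(x_m) − MC(x_m) = MEB(x_m) = 21.7936.
DWL = ½ × 3.7254 × 21.7936 = 40.5949.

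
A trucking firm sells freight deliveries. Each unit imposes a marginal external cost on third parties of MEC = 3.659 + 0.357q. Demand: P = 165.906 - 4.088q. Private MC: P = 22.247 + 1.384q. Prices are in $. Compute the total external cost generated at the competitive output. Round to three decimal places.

Market equilibrium (private): 22.247 + 1.384q = 165.906 - 4.088q → q_m = 26.2535.
Total external cost = ∫₀^{q_m} (3.659 + 0.357q) dq = 3.659×26.2535 + ½×0.357×26.2535² = 219.0920.

$219.092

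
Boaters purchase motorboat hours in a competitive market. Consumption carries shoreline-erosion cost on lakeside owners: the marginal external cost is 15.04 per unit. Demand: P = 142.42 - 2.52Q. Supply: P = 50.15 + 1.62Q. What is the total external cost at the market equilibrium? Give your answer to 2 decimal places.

335.20

Market equilibrium (private): 50.15 + 1.62Q = 142.42 - 2.52Q → Q_m = 22.2874.
Total external cost = MEC × Q_m = 15.04 × 22.2874 = 335.2025.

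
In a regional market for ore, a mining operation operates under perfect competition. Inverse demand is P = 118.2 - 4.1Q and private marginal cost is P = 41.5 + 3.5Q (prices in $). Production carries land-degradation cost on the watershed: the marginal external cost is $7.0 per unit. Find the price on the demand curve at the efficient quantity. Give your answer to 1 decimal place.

P = $80.6

Social marginal cost = private MC + MEC = 48.5 + 3.5Q.
Set SMC = demand: 48.5 + 3.5Q = 118.2 - 4.1Q → Q* = 9.1711.
Consumer price on the demand curve at Q*: 118.2 − 4.1×9.1711 = 80.5985.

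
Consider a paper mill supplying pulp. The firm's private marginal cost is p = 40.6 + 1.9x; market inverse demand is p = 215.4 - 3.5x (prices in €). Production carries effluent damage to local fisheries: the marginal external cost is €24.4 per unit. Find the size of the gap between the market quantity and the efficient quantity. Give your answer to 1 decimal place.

Market equilibrium (private): 40.6 + 1.9x = 215.4 - 3.5x → x_m = 32.3704.
Social marginal cost = private MC + MEC = 65.0 + 1.9x.
Set SMC = demand: 65.0 + 1.9x = 215.4 - 3.5x → x* = 27.8519.
Gap = |32.3704 − 27.8519| = 4.5185.

4.5 units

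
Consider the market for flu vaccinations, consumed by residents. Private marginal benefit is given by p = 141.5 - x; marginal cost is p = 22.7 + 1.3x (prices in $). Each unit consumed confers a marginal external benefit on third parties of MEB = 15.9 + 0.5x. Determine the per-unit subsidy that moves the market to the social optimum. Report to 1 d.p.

Social marginal benefit = demand + MEB = 157.4 - 0.5x.
Set SMB = MC: 157.4 - 0.5x = 22.7 + 1.3x → x* = 74.8333.
The Pigouvian subsidy equals MEB at x*: 15.9 + 0.5×74.8333 = 53.3167.

subsidy = $53.3 per unit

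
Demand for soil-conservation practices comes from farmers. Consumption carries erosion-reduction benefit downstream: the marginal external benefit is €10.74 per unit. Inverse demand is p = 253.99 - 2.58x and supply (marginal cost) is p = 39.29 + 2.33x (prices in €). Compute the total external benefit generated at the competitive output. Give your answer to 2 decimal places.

Market equilibrium (private): 39.29 + 2.33x = 253.99 - 2.58x → x_m = 43.7271.
Total external benefit = MEB × x_m = 10.74 × 43.7271 = 469.6291.

€469.63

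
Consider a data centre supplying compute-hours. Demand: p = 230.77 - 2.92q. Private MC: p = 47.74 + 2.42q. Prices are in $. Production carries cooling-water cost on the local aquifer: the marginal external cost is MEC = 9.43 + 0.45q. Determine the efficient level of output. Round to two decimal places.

Social marginal cost = private MC + MEC = 57.17 + 2.87q.
Set SMC = demand: 57.17 + 2.87q = 230.77 - 2.92q → q* = 29.9827.

q* = 29.98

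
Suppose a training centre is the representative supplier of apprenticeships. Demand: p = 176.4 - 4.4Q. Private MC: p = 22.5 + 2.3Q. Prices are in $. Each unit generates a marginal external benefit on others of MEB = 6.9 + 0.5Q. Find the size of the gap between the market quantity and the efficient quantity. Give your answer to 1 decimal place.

Market equilibrium (private): 22.5 + 2.3Q = 176.4 - 4.4Q → Q_m = 22.9701.
Social marginal cost = private MC − MEB = 15.6 + 1.8Q.
Set SMC = demand: 15.6 + 1.8Q = 176.4 - 4.4Q → Q* = 25.9355.
Gap = |22.9701 − 25.9355| = 2.9654.

3.0 units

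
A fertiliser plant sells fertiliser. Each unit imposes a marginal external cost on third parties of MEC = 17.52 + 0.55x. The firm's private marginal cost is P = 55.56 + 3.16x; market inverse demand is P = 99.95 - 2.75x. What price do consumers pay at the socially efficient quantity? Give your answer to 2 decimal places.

Social marginal cost = private MC + MEC = 73.08 + 3.71x.
Set SMC = demand: 73.08 + 3.71x = 99.95 - 2.75x → x* = 4.1594.
Consumer price on the demand curve at x*: 99.95 − 2.75×4.1594 = 88.5117.

P = 88.51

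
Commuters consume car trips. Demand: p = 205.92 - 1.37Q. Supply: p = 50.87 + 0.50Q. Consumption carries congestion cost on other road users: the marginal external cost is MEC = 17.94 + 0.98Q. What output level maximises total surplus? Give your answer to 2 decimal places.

Social marginal benefit = demand − MEC = 187.98 - 2.35Q.
Set SMB = MC: 187.98 - 2.35Q = 50.87 + 0.50Q → Q* = 48.1088.

Q* = 48.11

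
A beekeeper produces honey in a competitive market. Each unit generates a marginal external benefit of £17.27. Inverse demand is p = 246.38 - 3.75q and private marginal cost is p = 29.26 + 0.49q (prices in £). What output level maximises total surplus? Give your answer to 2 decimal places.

Social marginal cost = private MC − MEB = 11.99 + 0.49q.
Set SMC = demand: 11.99 + 0.49q = 246.38 - 3.75q → q* = 55.2807.

q* = 55.28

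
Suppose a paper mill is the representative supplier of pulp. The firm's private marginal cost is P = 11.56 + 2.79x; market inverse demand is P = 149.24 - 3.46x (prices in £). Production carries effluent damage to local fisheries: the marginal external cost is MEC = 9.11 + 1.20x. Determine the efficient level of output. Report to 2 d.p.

x* = 17.26

Social marginal cost = private MC + MEC = 20.67 + 3.99x.
Set SMC = demand: 20.67 + 3.99x = 149.24 - 3.46x → x* = 17.2577.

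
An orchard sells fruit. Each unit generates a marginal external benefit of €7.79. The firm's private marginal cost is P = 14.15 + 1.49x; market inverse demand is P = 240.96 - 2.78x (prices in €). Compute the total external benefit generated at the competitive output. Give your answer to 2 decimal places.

Market equilibrium (private): 14.15 + 1.49x = 240.96 - 2.78x → x_m = 53.1171.
Total external benefit = MEB × x_m = 7.79 × 53.1171 = 413.7822.

€413.78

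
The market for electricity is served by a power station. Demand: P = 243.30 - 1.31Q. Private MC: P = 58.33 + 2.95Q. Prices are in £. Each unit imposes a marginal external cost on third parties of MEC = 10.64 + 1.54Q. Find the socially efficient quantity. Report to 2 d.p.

Q* = 30.06

Social marginal cost = private MC + MEC = 68.97 + 4.49Q.
Set SMC = demand: 68.97 + 4.49Q = 243.30 - 1.31Q → Q* = 30.0569.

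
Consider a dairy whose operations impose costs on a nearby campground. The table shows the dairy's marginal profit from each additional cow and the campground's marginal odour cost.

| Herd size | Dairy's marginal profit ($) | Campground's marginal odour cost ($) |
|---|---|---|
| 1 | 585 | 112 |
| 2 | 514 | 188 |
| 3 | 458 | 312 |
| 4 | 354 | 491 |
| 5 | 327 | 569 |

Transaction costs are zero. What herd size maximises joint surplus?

3

Bargaining reaches the level where marginal profit last exceeds marginal odour cost.
That holds through level 3 (458 ≥ 312) but not at 4 (354 < 491).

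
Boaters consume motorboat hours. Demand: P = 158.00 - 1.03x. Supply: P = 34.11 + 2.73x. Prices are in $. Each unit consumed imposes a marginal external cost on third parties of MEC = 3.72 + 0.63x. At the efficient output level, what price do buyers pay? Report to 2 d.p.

Social marginal benefit = demand − MEC = 154.28 - 1.66x.
Set SMB = MC: 154.28 - 1.66x = 34.11 + 2.73x → x* = 27.3736.
Consumer price on the demand curve at x*: 158.00 − 1.03×27.3736 = 129.8052.

P = $129.81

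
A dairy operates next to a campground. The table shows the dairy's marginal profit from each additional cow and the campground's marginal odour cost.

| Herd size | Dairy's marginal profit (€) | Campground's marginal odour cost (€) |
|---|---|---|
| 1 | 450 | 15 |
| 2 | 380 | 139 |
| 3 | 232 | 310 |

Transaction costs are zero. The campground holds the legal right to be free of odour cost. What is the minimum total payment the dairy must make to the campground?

€154

Efficient level: marginal profit ≥ marginal odour cost through level 2, so k* = 2.
With the campground holding the right, the dairy must at least compensate total damage at k*: 15 + 139 = 154.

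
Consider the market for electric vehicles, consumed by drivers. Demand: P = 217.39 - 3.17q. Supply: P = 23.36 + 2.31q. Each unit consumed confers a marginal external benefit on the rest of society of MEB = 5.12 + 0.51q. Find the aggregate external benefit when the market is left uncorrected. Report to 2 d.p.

Market equilibrium (private): 23.36 + 2.31q = 217.39 - 3.17q → q_m = 35.4069.
Total external benefit = ∫₀^{q_m} (5.12 + 0.51q) dq = 5.12×35.4069 + ½×0.51×35.4069² = 500.9637.

500.96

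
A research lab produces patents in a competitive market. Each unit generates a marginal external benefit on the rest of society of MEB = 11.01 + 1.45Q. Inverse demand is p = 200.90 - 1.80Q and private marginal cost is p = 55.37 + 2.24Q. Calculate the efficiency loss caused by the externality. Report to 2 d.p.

Market equilibrium (private): 55.37 + 2.24Q = 200.90 - 1.80Q → Q_m = 36.0223.
Social marginal cost = private MC − MEB = 44.36 + 0.79Q.
Set SMC = demand: 44.36 + 0.79Q = 200.90 - 1.80Q → Q* = 60.4402.
The loss is the area between SMC and demand from Q* to Q_m; with linear curves that's a triangle of height MEB(Q_m).
DWL = ½ × 24.4179 × 63.2423 = 772.1221.

DWL = 772.12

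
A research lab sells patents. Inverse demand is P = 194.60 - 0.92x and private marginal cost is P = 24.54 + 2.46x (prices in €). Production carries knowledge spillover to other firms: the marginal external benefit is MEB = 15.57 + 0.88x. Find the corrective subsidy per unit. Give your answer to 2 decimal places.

Social marginal cost = private MC − MEB = 8.97 + 1.58x.
Set SMC = demand: 8.97 + 1.58x = 194.60 - 0.92x → x* = 74.2520.
The Pigouvian subsidy equals MEB at x*: 15.57 + 0.88×74.2520 = 80.9118.

subsidy = €80.91 per unit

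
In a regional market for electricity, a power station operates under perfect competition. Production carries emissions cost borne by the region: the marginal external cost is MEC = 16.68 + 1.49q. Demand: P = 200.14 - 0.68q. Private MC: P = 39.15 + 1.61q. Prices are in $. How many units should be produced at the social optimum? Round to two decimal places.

Social marginal cost = private MC + MEC = 55.83 + 3.10q.
Set SMC = demand: 55.83 + 3.10q = 200.14 - 0.68q → q* = 38.1772.

q* = 38.18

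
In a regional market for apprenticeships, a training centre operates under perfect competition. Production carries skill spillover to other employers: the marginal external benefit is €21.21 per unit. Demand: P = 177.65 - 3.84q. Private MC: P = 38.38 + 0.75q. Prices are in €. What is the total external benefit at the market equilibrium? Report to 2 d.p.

Market equilibrium (private): 38.38 + 0.75q = 177.65 - 3.84q → q_m = 30.3420.
Total external benefit = MEB × q_m = 21.21 × 30.3420 = 643.5538.

€643.55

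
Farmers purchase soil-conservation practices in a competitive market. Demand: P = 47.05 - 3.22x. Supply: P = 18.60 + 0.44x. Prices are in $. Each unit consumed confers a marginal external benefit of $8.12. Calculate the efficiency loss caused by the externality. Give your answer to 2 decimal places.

DWL = $9.01

Market equilibrium (private): 18.60 + 0.44x = 47.05 - 3.22x → x_m = 7.7732.
Social marginal benefit = demand + MEB = 55.17 - 3.22x.
Set SMB = MC: 55.17 - 3.22x = 18.60 + 0.44x → x* = 9.9918.
Between x* and x_m the wedge SMB − MC runs linearly from 0 to MEB(x_m), so the loss is a triangle.
DWL = ½ × 2.2186 × 8.1200 = 9.0075.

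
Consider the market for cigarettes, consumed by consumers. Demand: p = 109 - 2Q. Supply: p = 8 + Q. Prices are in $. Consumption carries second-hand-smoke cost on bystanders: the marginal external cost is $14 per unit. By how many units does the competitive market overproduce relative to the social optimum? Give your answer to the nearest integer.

Market equilibrium (private): 8 + Q = 109 - 2Q → Q_m = 33.6667.
Social marginal benefit = demand − MEC = 95 - 2Q.
Set SMB = MC: 95 - 2Q = 8 + Q → Q* = 29.0000.
Gap = |33.6667 − 29.0000| = 4.6667.

5 units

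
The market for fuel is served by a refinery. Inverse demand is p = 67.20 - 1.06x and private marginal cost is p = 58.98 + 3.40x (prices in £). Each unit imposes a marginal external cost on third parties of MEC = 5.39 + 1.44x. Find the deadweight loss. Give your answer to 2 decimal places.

DWL = £5.48

Market equilibrium (private): 58.98 + 3.40x = 67.20 - 1.06x → x_m = 1.8430.
Social marginal cost = private MC + MEC = 64.37 + 4.84x.
Set SMC = demand: 64.37 + 4.84x = 67.20 - 1.06x → x* = 0.4797.
Height of the DWL triangle at x_m is SMC(x_m) − demand(x_m) = MEC(x_m) = 8.0440.
DWL = ½ × 1.3633 × 8.0440 = 5.4832.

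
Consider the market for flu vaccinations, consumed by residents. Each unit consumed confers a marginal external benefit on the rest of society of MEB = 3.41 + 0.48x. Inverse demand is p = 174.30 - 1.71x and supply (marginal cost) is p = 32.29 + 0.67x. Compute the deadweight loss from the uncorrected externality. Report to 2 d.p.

Market equilibrium (private): 32.29 + 0.67x = 174.30 - 1.71x → x_m = 59.6681.
Social marginal benefit = demand + MEB = 177.71 - 1.23x.
Set SMB = MC: 177.71 - 1.23x = 32.29 + 0.67x → x* = 76.5368.
Between x* and x_m the wedge SMB − MC runs linearly from 0 to MEB(x_m), so the loss is a triangle.
DWL = ½ × 16.8687 × 32.0507 = 270.3268.

DWL = 270.33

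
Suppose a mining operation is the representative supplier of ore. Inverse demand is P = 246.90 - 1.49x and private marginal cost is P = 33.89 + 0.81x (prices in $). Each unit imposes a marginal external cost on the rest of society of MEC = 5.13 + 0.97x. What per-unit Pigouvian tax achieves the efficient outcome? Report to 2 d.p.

tax = $66.79 per unit

Social marginal cost = private MC + MEC = 39.02 + 1.78x.
Set SMC = demand: 39.02 + 1.78x = 246.90 - 1.49x → x* = 63.5719.
The Pigouvian tax equals MEC at x*: 5.13 + 0.97×63.5719 = 66.7947.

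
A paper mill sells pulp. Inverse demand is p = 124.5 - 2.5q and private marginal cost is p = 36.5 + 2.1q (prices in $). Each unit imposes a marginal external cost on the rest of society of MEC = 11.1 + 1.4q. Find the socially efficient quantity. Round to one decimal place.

Social marginal cost = private MC + MEC = 47.6 + 3.5q.
Set SMC = demand: 47.6 + 3.5q = 124.5 - 2.5q → q* = 12.8167.

q* = 12.8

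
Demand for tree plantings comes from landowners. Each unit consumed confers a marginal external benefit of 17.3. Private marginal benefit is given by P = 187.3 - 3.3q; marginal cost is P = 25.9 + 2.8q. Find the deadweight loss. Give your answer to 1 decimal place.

DWL = 24.5

Market equilibrium (private): 25.9 + 2.8q = 187.3 - 3.3q → q_m = 26.4590.
Social marginal benefit = demand + MEB = 204.6 - 3.3q.
Set SMB = MC: 204.6 - 3.3q = 25.9 + 2.8q → q* = 29.2951.
The loss is the area between SMB and MC from q* to q_m; with linear curves that's a triangle of height MEB(q_m).
DWL = ½ × 2.8361 × 17.3000 = 24.5323.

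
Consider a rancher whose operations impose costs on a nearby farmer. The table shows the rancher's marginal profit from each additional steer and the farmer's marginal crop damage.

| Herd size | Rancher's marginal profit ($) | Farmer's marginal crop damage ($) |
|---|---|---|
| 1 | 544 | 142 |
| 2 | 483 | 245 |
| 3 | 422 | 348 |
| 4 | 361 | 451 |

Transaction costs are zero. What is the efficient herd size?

Bargaining reaches the level where marginal profit last exceeds marginal crop damage.
That holds through level 3 (422 ≥ 348) but not at 4 (361 < 451).

3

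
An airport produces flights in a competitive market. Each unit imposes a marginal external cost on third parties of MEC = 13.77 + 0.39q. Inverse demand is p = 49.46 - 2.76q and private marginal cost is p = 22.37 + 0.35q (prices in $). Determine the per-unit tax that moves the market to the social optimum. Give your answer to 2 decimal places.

tax = $15.25 per unit

Social marginal cost = private MC + MEC = 36.14 + 0.74q.
Set SMC = demand: 36.14 + 0.74q = 49.46 - 2.76q → q* = 3.8057.
The Pigouvian tax equals MEC at q*: 13.77 + 0.39×3.8057 = 15.2542.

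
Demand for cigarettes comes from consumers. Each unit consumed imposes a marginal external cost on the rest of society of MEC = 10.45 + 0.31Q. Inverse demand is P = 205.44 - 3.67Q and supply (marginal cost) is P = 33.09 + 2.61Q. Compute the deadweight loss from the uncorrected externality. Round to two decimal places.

Market equilibrium (private): 33.09 + 2.61Q = 205.44 - 3.67Q → Q_m = 27.4443.
Social marginal benefit = demand − MEC = 194.99 - 3.98Q.
Set SMB = MC: 194.99 - 3.98Q = 33.09 + 2.61Q → Q* = 24.5675.
Between Q* and Q_m the wedge MC − SMB runs linearly from 0 to MEC(Q_m), so the loss is a triangle.
DWL = ½ × 2.8768 × 18.9577 = 27.2688.

DWL = 27.27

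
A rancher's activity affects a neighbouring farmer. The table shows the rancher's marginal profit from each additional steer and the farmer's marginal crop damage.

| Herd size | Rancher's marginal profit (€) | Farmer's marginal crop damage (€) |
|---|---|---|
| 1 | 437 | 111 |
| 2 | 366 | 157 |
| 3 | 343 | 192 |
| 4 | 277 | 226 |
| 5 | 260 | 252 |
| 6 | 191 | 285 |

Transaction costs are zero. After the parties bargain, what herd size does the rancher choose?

5

Bargaining reaches the level where marginal profit last exceeds marginal crop damage.
That holds through level 5 (260 ≥ 252) but not at 6 (191 < 285).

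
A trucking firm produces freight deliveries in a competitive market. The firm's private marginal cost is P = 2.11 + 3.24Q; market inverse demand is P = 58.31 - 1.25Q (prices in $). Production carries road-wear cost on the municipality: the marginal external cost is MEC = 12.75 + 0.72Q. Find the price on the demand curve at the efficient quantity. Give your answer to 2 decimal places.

P = $47.89

Social marginal cost = private MC + MEC = 14.86 + 3.96Q.
Set SMC = demand: 14.86 + 3.96Q = 58.31 - 1.25Q → Q* = 8.3397.
Consumer price on the demand curve at Q*: 58.31 − 1.25×8.3397 = 47.8854.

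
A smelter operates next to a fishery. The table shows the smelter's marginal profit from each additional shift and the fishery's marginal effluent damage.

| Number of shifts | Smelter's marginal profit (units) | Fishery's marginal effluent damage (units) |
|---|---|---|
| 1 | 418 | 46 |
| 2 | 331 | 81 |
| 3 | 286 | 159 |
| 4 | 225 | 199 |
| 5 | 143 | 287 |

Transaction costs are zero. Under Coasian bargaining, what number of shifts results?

4

Bargaining reaches the level where marginal profit last exceeds marginal effluent damage.
That holds through level 4 (225 ≥ 199) but not at 5 (143 < 287).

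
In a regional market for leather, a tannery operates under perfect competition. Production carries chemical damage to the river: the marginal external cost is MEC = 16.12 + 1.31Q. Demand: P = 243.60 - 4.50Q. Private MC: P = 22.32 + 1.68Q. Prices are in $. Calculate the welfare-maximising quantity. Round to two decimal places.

Q* = 27.39

Social marginal cost = private MC + MEC = 38.44 + 2.99Q.
Set SMC = demand: 38.44 + 2.99Q = 243.60 - 4.50Q → Q* = 27.3912.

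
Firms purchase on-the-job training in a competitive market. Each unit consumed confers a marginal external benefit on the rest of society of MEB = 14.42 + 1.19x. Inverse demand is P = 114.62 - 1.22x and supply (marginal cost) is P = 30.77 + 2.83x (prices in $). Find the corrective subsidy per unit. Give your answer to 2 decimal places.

subsidy = $55.31 per unit

Social marginal benefit = demand + MEB = 129.04 - 0.03x.
Set SMB = MC: 129.04 - 0.03x = 30.77 + 2.83x → x* = 34.3601.
The Pigouvian subsidy equals MEB at x*: 14.42 + 1.19×34.3601 = 55.3085.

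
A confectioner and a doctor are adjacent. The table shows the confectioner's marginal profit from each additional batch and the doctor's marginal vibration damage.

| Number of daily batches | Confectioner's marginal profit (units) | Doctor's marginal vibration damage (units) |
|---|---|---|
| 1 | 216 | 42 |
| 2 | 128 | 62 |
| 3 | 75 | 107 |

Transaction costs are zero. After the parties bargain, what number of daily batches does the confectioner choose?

2

Bargaining reaches the level where marginal profit last exceeds marginal vibration damage.
That holds through level 2 (128 ≥ 62) but not at 3 (75 < 107).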